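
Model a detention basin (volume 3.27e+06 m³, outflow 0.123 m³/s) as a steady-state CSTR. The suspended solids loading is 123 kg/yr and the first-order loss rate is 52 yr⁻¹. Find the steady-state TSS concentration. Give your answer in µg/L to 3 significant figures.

0.707 µg/L

Outflow Q = 0.123 m³/s × 3.156e+07 s/yr = 3.882e+06 m³/yr.
Steady-state CSTR mass balance: W = Q·C + k·V·C, so C = W/(Q + kV).
Q + kV = 3.882e+06 + 52·3.27e+06 = 1.739e+08 m³/yr.
C = 123/1.739e+08 = 7.072e-07 kg/m³ = 0.0007072 mg/L = 0.7072 µg/L.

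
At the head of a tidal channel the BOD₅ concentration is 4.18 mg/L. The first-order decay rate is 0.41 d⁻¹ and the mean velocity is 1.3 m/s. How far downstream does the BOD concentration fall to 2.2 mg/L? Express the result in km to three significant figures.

From C = C₀·e^(−kt), t = ln(C₀/C)/k = ln(4.18/2.2)/0.41 = 0.6419/0.41 = 1.565 d.
Distance = v·t = 1.3 m/s × 1.353e+05 s = 1.758e+05 m = 175.8 km.

176 km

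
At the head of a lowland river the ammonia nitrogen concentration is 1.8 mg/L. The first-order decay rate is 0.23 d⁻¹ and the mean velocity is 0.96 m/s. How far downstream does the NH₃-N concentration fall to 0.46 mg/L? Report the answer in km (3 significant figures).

From C = C₀·e^(−kt), t = ln(C₀/C)/k = ln(1.8/0.46)/0.23 = 1.364/0.23 = 5.932 d.
Distance = v·t = 0.96 m/s × 5.125e+05 s = 4.92e+05 m = 492 km.

492 km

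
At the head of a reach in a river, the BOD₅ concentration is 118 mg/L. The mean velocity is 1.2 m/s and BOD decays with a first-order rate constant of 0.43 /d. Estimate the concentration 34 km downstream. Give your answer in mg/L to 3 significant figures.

102 mg/L

Travel time t = 34 km / 1.2 m/s = 3.4e+04/1.2 = 2.833e+04 s = 0.3279 d.
First-order decay: C = 118·exp(−0.43·0.3279) = 118·0.8685 = 102.5 mg/L.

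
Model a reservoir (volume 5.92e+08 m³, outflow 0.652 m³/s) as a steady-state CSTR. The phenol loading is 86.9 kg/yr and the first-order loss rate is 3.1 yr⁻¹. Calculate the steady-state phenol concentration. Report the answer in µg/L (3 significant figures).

Outflow Q = 0.652 m³/s × 3.156e+07 s/yr = 2.058e+07 m³/yr.
Steady-state CSTR mass balance: W = Q·C + k·V·C, so C = W/(Q + kV).
Q + kV = 2.058e+07 + 3.1·5.92e+08 = 1.856e+09 m³/yr.
C = 86.9/1.856e+09 = 4.683e-08 kg/m³ = 4.683e-05 mg/L = 0.04683 µg/L.

0.0468 µg/L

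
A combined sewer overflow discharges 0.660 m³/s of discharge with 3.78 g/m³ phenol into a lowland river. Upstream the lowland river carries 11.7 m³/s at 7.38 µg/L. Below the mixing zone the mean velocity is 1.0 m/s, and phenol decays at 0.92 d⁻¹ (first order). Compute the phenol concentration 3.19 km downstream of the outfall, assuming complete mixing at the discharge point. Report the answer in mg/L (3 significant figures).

0.202 mg/L

7.38 µg/L = 0.00738 mg/L.
After complete mixing, C₀ = (0.66·3.78 + 11.7·0.00738) / 12.36 = 0.2088 mg/L.
Travel time t = 3190 m / 1.0 m/s = 3190 s = 0.03692 d.
C = 0.2088·exp(−0.92·0.03692) = 0.2088·0.9666 = 0.2019 mg/L.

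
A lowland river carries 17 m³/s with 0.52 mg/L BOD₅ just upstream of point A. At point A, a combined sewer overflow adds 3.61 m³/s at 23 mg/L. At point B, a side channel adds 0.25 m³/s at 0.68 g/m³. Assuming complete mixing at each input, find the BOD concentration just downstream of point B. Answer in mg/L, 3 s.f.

After input A: C = (17·0.52 + 3.61·23) / 20.61 = 4.458 mg/L.
After input B: C = (20.61·4.458 + 0.25·0.68) / 20.86 = 4.412 mg/L.

4.41 mg/L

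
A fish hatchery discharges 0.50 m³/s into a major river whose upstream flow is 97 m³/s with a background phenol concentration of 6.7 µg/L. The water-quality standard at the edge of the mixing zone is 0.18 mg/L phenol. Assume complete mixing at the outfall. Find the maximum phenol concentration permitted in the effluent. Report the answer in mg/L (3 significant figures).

33.8 mg/L

6.7 µg/L = 0.0067 mg/L.
Mass balance: 0.18·97.5 = 0.5·Cₑ + 97·0.0067.
Cₑ = (17.55 − 0.6499) / 0.5 = 33.8 mg/L.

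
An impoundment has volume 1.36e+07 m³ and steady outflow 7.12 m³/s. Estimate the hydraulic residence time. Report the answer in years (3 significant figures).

0.0605 yr

Q = 7.12 m³/s × 3.156e+07 s/yr = 2.247e+08 m³/yr.
Hydraulic residence time τ = V/Q = 1.36e+07/2.247e+08 = 0.06053 yr.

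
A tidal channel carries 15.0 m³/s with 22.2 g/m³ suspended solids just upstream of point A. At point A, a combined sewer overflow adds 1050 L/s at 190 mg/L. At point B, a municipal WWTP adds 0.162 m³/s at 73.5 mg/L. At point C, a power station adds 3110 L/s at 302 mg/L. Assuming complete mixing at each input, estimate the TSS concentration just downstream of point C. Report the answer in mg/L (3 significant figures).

1050 L/s = 1.05 m³/s.
After input A: C = (15·22.2 + 1.05·190) / 16.05 = 33.18 mg/L.
After input B: C = (16.05·33.18 + 0.162·73.5) / 16.21 = 33.58 mg/L.
3110 L/s = 3.11 m³/s.
After input C: C = (16.21·33.58 + 3.11·302) / 19.32 = 76.78 mg/L.

76.8 mg/L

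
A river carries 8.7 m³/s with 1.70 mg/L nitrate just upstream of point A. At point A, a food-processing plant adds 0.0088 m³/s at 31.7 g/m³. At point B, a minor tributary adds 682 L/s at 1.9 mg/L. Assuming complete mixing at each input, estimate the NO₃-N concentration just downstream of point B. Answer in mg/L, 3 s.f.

1.74 mg/L

After input A: C = (8.7·1.7 + 0.0088·31.7) / 8.709 = 1.73 mg/L.
682 L/s = 0.682 m³/s.
After input B: C = (8.709·1.73 + 0.682·1.9) / 9.391 = 1.743 mg/L.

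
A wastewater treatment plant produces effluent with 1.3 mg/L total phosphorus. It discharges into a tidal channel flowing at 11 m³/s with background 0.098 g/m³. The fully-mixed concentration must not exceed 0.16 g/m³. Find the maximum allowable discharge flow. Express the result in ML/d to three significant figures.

Mass balance at complete mixing: C_std·(Q_w + Q_r) = Q_w·C_e + Q_r·C_b.
Rearranging, Q_w = Q_r·(C_std − C_b)/(C_e − C_std) = 11·(0.16 − 0.098) / (1.3 − 0.16) = 0.5982 m³/s.
= 51.69 ML/d.

51.7 ML/d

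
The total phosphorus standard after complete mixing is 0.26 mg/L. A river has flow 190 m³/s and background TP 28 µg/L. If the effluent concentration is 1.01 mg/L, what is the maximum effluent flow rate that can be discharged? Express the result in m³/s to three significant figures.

28 µg/L = 0.028 mg/L.
Mass balance at complete mixing: C_std·(Q_w + Q_r) = Q_w·C_e + Q_r·C_b.
Rearranging, Q_w = Q_r·(C_std − C_b)/(C_e − C_std) = 190·(0.26 − 0.028) / (1.01 − 0.26) = 58.77 m³/s.

58.8 m³/s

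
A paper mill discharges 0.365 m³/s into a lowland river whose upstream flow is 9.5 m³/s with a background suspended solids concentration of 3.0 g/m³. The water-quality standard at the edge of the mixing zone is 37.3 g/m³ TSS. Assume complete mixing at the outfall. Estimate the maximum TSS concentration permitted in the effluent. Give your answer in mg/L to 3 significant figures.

930 mg/L

Mass balance: 37.3·9.865 = 0.365·Cₑ + 9.5·3.
Cₑ = (368 − 28.5) / 0.365 = 930 mg/L.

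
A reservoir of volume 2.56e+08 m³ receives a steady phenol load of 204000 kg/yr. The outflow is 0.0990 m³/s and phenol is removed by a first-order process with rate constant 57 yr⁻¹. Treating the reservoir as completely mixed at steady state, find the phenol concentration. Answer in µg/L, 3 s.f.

Outflow Q = 0.0990 m³/s × 3.156e+07 s/yr = 3.124e+06 m³/yr.
Steady-state CSTR mass balance: W = Q·C + k·V·C, so C = W/(Q + kV).
Q + kV = 3.124e+06 + 57·2.56e+08 = 1.46e+10 m³/yr.
C = 204000/1.46e+10 = 1.398e-05 kg/m³ = 0.01398 mg/L = 13.98 µg/L.

14.0 µg/L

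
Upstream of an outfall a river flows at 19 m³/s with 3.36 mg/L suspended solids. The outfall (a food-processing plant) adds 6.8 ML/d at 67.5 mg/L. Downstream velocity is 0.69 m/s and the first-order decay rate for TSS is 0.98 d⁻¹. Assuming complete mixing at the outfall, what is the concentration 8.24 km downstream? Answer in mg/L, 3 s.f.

3.17 mg/L

6.8 ML/d = 0.0787 m³/s.
After complete mixing, C₀ = (0.0787·67.5 + 19·3.36) / 19.08 = 3.625 mg/L.
Travel time t = 8240 m / 0.69 m/s = 1.194e+04 s = 0.1382 d.
C = 3.625·exp(−0.98·0.1382) = 3.625·0.8733 = 3.165 mg/L.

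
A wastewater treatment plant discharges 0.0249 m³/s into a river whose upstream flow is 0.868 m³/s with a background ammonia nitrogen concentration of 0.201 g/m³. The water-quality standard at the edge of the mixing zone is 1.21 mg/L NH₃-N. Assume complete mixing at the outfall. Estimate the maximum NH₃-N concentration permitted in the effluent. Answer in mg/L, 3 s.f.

36.4 mg/L

Mass balance: 1.21·0.8929 = 0.0249·Cₑ + 0.868·0.201.
Cₑ = (1.08 − 0.1745) / 0.0249 = 36.38 mg/L.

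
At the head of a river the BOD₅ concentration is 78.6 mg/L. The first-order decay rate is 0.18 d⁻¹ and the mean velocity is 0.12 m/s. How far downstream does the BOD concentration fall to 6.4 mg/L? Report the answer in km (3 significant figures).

144 km

From C = C₀·e^(−kt), t = ln(C₀/C)/k = ln(78.6/6.4)/0.18 = 2.508/0.18 = 13.93 d.
Distance = v·t = 0.12 m/s × 1.204e+06 s = 1.445e+05 m = 144.5 km.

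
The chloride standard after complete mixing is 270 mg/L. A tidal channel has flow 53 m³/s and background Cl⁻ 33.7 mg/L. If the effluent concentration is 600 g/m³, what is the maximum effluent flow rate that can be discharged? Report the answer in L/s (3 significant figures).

Mass balance at complete mixing: C_std·(Q_w + Q_r) = Q_w·C_e + Q_r·C_b.
Rearranging, Q_w = Q_r·(C_std − C_b)/(C_e − C_std) = 53·(270 − 33.7) / (600 − 270) = 37.95 m³/s.
= 3.795e+04 L/s.

38000 L/s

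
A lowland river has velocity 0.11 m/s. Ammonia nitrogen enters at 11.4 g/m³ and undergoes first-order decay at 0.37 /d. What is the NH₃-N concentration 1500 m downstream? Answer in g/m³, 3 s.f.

10.8 g/m³

Travel time t = 1500 m / 0.11 m/s = 1500/0.11 = 1.364e+04 s = 0.1578 d.
First-order decay: C = 11.4·exp(−0.37·0.1578) = 11.4·0.9433 = 10.75 g/m³.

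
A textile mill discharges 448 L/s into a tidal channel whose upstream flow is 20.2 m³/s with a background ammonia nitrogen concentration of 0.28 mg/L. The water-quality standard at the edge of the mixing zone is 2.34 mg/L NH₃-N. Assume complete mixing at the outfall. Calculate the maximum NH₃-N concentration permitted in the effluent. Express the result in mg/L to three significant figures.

95.2 mg/L

448 L/s = 0.448 m³/s.
Mass balance: 2.34·20.65 = 0.448·Cₑ + 20.2·0.28.
Cₑ = (48.32 − 5.656) / 0.448 = 95.22 mg/L.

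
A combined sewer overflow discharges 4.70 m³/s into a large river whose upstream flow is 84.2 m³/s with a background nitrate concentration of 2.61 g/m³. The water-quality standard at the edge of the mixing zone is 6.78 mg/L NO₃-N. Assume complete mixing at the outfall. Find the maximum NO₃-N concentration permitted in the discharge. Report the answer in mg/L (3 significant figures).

Mass balance: 6.78·88.9 = 4.7·Cₑ + 84.2·2.61.
Cₑ = (602.7 − 219.8) / 4.7 = 81.49 mg/L.

81.5 mg/L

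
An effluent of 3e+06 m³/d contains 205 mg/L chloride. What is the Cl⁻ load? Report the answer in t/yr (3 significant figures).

3e+06 m³/d = 34.72 m³/s.
Mass flux = Q·C = 34.72 m³/s × 205 g/m³ = 7118 g/s.
= 7118 g/s × 31.56 = 2.246e+05 t/yr.

225000 t/yr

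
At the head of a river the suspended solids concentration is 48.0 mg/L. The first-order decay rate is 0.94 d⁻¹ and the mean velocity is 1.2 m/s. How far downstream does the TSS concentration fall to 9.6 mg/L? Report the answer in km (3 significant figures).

178 km

From C = C₀·e^(−kt), t = ln(C₀/C)/k = ln(48.0/9.6)/0.94 = 1.609/0.94 = 1.712 d.
Distance = v·t = 1.2 m/s × 1.479e+05 s = 1.775e+05 m = 177.5 km.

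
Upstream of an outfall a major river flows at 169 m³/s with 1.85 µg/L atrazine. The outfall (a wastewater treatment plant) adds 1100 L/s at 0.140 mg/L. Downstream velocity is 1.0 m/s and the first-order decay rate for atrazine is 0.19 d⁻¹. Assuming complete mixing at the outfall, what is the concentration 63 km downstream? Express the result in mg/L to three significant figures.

1100 L/s = 1.1 m³/s.
1.85 µg/L = 0.00185 mg/L.
After complete mixing, C₀ = (1.1·0.14 + 169·0.00185) / 170.1 = 0.002743 mg/L.
Travel time t = 6.3e+04 m / 1.0 m/s = 6.3e+04 s = 0.7292 d.
C = 0.002743·exp(−0.19·0.7292) = 0.002743·0.8706 = 0.002388 mg/L.

0.00239 mg/L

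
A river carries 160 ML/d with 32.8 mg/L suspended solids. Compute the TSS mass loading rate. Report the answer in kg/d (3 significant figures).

160 ML/d = 1.852 m³/s.
Mass flux = Q·C = 1.852 m³/s × 32.8 g/m³ = 60.74 g/s.
= 60.74 g/s × 86.4 = 5248 kg/d.

5250 kg/d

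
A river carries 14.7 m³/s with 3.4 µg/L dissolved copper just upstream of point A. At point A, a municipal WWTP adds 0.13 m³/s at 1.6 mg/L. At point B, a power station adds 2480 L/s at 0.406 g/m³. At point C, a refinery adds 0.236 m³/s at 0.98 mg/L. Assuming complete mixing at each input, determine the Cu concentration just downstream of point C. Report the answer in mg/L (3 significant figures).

3.4 µg/L = 0.0034 mg/L.
After input A: C = (14.7·0.0034 + 0.13·1.6) / 14.83 = 0.0174 mg/L.
2480 L/s = 2.48 m³/s.
After input B: C = (14.83·0.0174 + 2.48·0.406) / 17.31 = 0.07307 mg/L.
After input C: C = (17.31·0.07307 + 0.236·0.98) / 17.55 = 0.08527 mg/L.

0.0853 mg/L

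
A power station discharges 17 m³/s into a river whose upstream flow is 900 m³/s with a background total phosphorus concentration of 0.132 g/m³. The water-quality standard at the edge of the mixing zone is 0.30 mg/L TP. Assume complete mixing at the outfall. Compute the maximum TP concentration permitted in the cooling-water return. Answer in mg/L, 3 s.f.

Mass balance: 0.3·917 = 17·Cₑ + 900·0.132.
Cₑ = (275.1 − 118.8) / 17 = 9.194 mg/L.

9.19 mg/L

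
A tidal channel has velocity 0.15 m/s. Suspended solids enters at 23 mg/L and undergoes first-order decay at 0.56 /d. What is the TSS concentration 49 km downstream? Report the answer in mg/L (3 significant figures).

Travel time t = 49 km / 0.15 m/s = 4.9e+04/0.15 = 3.267e+05 s = 3.781 d.
First-order decay: C = 23·exp(−0.56·3.781) = 23·0.1204 = 2.768 mg/L.

2.77 mg/L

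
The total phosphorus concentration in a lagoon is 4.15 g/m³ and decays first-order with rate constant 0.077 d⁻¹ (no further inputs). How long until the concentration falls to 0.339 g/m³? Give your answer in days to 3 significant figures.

t = ln(C₀/C)/k = ln(4.15/0.339)/0.077 = 2.505/0.077 = 32.53 d.

32.5 d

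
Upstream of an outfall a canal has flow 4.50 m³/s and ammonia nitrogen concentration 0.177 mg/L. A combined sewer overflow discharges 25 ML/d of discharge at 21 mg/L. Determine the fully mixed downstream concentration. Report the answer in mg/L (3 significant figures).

25 ML/d = 0.2894 m³/s.
Conservation of mass across the mixing zone: C = (0.2894·21 + 4.5·0.177) / (0.2894 + 4.5) = 6.873/4.789 = 1.435 mg/L.

1.44 mg/L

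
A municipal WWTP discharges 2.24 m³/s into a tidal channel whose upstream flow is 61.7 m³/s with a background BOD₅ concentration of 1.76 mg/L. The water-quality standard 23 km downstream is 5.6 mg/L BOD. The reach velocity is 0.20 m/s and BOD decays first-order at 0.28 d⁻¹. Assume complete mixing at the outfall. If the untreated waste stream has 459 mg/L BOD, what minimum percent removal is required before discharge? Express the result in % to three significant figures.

Travel time to the compliance point: t = 2.3e+04/0.20 = 1.15e+05 s = 1.331 d; decay factor exp(−0.28·1.331) = 0.6889.
So the concentration just after mixing may be at most 5.6/0.6889 = 8.129 mg/L.
Mass balance: 8.129·63.94 = 2.24·Cₑ + 61.7·1.76.
Cₑ = (519.8 − 108.6) / 2.24 = 183.6 mg/L.
Required removal = 1 − 183.6/459 = 60.01 %.

60.0 %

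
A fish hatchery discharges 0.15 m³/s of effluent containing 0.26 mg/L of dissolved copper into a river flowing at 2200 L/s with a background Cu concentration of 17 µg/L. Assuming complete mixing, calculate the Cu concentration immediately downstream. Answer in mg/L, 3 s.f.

0.0325 mg/L

2200 L/s = 2.2 m³/s.
17 µg/L = 0.017 mg/L.
By mass balance at complete mixing, C = (0.15·0.26 + 2.2·0.017) / (0.15 + 2.2) = 0.0764/2.35 = 0.03251 mg/L.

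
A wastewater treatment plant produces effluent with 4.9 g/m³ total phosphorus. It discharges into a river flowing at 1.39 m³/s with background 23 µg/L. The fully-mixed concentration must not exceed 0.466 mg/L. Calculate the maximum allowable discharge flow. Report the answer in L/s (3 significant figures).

23 µg/L = 0.023 mg/L.
Mass balance at complete mixing: C_std·(Q_w + Q_r) = Q_w·C_e + Q_r·C_b.
Rearranging, Q_w = Q_r·(C_std − C_b)/(C_e − C_std) = 1.39·(0.466 − 0.023) / (4.9 − 0.466) = 0.1389 m³/s.
= 138.9 L/s.

139 L/s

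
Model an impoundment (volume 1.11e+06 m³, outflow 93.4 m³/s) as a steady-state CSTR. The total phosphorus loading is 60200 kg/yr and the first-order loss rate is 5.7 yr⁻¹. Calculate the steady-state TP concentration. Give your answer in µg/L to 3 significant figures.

Outflow Q = 93.4 m³/s × 3.156e+07 s/yr = 2.947e+09 m³/yr.
Steady-state CSTR mass balance: W = Q·C + k·V·C, so C = W/(Q + kV).
Q + kV = 2.947e+09 + 5.7·1.11e+06 = 2.954e+09 m³/yr.
C = 60200/2.954e+09 = 2.038e-05 kg/m³ = 0.02038 mg/L = 20.38 µg/L.

20.4 µg/L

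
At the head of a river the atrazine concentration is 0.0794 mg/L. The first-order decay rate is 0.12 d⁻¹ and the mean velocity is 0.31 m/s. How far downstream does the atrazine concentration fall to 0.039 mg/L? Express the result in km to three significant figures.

159 km

From C = C₀·e^(−kt), t = ln(C₀/C)/k = ln(0.0794/0.039)/0.12 = 0.7109/0.12 = 5.924 d.
Distance = v·t = 0.31 m/s × 5.119e+05 s = 1.587e+05 m = 158.7 km.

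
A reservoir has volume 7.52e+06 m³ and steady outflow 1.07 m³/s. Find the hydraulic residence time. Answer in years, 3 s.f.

Q = 1.07 m³/s × 3.156e+07 s/yr = 3.377e+07 m³/yr.
Hydraulic residence time τ = V/Q = 7.52e+06/3.377e+07 = 0.2227 yr.

0.223 yr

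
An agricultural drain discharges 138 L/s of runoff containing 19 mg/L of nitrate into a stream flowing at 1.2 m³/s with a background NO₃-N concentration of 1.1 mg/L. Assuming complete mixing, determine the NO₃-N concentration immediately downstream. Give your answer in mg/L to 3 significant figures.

138 L/s = 0.138 m³/s.
Flow-weighted mixing gives C = (0.138·19 + 1.2·1.1) / (0.138 + 1.2) = 3.942/1.338 = 2.946 mg/L.

2.95 mg/L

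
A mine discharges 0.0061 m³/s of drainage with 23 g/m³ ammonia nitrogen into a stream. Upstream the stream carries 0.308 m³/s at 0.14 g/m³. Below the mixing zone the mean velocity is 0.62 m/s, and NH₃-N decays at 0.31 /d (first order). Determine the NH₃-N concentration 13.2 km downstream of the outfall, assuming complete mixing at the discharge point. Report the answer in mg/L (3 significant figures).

After complete mixing, C₀ = (0.0061·23 + 0.308·0.14) / 0.3141 = 0.584 mg/L.
Travel time t = 1.32e+04 m / 0.62 m/s = 2.129e+04 s = 0.2464 d.
C = 0.584·exp(−0.31·0.2464) = 0.584·0.9265 = 0.541 mg/L.

0.541 mg/L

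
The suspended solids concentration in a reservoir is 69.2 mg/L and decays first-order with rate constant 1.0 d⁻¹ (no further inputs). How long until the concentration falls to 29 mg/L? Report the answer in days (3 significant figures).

t = ln(C₀/C)/k = ln(69.2/29)/1.0 = 0.8697/1.0 = 0.8697 d.

0.870 d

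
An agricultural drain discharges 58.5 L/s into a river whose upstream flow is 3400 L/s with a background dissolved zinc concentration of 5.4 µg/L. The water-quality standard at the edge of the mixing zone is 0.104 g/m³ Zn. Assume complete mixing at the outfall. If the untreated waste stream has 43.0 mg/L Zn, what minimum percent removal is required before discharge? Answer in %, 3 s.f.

58.5 L/s = 0.0585 m³/s.
3400 L/s = 3.4 m³/s.
5.4 µg/L = 0.0054 mg/L.
Mass balance: 0.104·3.458 = 0.0585·Cₑ + 3.4·0.0054.
Cₑ = (0.3597 − 0.01836) / 0.0585 = 5.835 mg/L.
Required removal = 1 − 5.835/43.0 = 86.43 %.

86.4 %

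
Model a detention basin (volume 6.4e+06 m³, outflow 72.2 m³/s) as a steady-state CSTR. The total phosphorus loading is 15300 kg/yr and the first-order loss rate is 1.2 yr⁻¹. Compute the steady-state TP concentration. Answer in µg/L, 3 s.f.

6.69 µg/L

Outflow Q = 72.2 m³/s × 3.156e+07 s/yr = 2.278e+09 m³/yr.
Steady-state CSTR mass balance: W = Q·C + k·V·C, so C = W/(Q + kV).
Q + kV = 2.278e+09 + 1.2·6.4e+06 = 2.286e+09 m³/yr.
C = 15300/2.286e+09 = 6.693e-06 kg/m³ = 0.006693 mg/L = 6.693 µg/L.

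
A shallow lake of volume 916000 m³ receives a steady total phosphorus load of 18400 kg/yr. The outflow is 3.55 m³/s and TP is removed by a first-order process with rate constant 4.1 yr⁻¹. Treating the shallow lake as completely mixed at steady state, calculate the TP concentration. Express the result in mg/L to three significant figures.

Outflow Q = 3.55 m³/s × 3.156e+07 s/yr = 1.12e+08 m³/yr.
Steady-state CSTR mass balance: W = Q·C + k·V·C, so C = W/(Q + kV).
Q + kV = 1.12e+08 + 4.1·916000 = 1.158e+08 m³/yr.
C = 18400/1.158e+08 = 0.0001589 kg/m³ = 0.1589 mg/L.

0.159 mg/L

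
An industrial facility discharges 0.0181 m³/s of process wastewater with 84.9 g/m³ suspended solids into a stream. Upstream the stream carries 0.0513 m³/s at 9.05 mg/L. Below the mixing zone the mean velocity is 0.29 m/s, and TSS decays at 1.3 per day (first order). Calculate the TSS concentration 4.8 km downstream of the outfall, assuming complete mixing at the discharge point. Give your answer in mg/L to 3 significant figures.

After complete mixing, C₀ = (0.0181·84.9 + 0.0513·9.05) / 0.0694 = 28.83 mg/L.
Travel time t = 4800 m / 0.29 m/s = 1.655e+04 s = 0.1916 d.
C = 28.83·exp(−1.3·0.1916) = 28.83·0.7795 = 22.48 mg/L.

22.5 mg/L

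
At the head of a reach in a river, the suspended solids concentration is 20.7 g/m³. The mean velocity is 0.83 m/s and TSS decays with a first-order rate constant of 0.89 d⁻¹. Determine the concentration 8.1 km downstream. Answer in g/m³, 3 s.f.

Travel time t = 8.1 km / 0.83 m/s = 8100/0.83 = 9759 s = 0.113 d.
First-order decay: C = 20.7·exp(−0.89·0.113) = 20.7·0.9044 = 18.72 g/m³.

18.7 g/m³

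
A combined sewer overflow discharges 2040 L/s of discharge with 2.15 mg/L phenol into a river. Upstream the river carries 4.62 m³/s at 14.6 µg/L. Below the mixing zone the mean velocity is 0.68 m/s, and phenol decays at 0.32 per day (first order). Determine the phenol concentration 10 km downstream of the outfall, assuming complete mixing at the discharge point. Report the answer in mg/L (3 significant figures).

0.633 mg/L

2040 L/s = 2.04 m³/s.
14.6 µg/L = 0.0146 mg/L.
After complete mixing, C₀ = (2.04·2.15 + 4.62·0.0146) / 6.66 = 0.6687 mg/L.
Travel time t = 1e+04 m / 0.68 m/s = 1.471e+04 s = 0.1702 d.
C = 0.6687·exp(−0.32·0.1702) = 0.6687·0.947 = 0.6332 mg/L.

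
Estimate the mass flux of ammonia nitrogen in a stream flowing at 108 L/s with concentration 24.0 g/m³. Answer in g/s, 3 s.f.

2.59 g/s

108 L/s = 0.108 m³/s.
Mass flux = Q·C = 0.108 m³/s × 24 g/m³ = 2.592 g/s.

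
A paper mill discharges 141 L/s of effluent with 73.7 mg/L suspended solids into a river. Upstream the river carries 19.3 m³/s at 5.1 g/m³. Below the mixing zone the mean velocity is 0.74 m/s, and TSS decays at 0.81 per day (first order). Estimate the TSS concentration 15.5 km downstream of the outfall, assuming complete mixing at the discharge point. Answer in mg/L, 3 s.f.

4.60 mg/L

141 L/s = 0.141 m³/s.
After complete mixing, C₀ = (0.141·73.7 + 19.3·5.1) / 19.44 = 5.598 mg/L.
Travel time t = 1.55e+04 m / 0.74 m/s = 2.095e+04 s = 0.2424 d.
C = 5.598·exp(−0.81·0.2424) = 5.598·0.8217 = 4.6 mg/L.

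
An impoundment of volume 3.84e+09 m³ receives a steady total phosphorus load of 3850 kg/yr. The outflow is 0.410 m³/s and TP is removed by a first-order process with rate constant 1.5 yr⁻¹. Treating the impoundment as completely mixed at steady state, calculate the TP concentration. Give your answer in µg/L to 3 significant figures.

Outflow Q = 0.410 m³/s × 3.156e+07 s/yr = 1.294e+07 m³/yr.
Steady-state CSTR mass balance: W = Q·C + k·V·C, so C = W/(Q + kV).
Q + kV = 1.294e+07 + 1.5·3.84e+09 = 5.773e+09 m³/yr.
C = 3850/5.773e+09 = 6.669e-07 kg/m³ = 0.0006669 mg/L = 0.6669 µg/L.

0.667 µg/L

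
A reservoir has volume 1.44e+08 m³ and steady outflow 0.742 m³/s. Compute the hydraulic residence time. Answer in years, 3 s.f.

Q = 0.742 m³/s × 3.156e+07 s/yr = 2.342e+07 m³/yr.
Hydraulic residence time τ = V/Q = 1.44e+08/2.342e+07 = 6.15 yr.

6.15 yr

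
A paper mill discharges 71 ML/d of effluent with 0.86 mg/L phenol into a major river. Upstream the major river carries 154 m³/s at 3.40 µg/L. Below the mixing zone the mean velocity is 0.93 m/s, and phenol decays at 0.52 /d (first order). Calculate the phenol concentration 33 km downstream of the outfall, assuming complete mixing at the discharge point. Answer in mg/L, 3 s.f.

71 ML/d = 0.8218 m³/s.
3.40 µg/L = 0.0034 mg/L.
After complete mixing, C₀ = (0.8218·0.86 + 154·0.0034) / 154.8 = 0.007947 mg/L.
Travel time t = 3.3e+04 m / 0.93 m/s = 3.548e+04 s = 0.4107 d.
C = 0.007947·exp(−0.52·0.4107) = 0.007947·0.8077 = 0.006419 mg/L.

0.00642 mg/L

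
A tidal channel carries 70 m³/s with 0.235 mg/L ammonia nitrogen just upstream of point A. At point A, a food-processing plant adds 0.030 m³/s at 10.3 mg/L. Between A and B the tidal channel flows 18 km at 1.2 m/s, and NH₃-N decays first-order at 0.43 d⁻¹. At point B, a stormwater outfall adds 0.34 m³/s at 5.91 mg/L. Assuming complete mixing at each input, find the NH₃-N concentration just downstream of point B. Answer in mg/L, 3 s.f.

0.250 mg/L

After input A: C = (70·0.235 + 0.03·10.3) / 70.03 = 0.2393 mg/L.
Over the 18 km reach to input B (t = 1.5e+04 s = 0.1736 d), decay gives C = 0.2393·exp(−0.43·0.1736) = 0.2221 mg/L.
After input B: C = (70.03·0.2221 + 0.34·5.91) / 70.37 = 0.2496 mg/L.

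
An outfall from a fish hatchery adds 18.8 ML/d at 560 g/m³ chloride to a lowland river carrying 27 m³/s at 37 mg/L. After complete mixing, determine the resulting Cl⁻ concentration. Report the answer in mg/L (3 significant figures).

18.8 ML/d = 0.2176 m³/s.
Flow-weighted mixing gives C = (0.2176·560 + 27·37) / (0.2176 + 27) = 1121/27.22 = 41.18 mg/L.

41.2 mg/L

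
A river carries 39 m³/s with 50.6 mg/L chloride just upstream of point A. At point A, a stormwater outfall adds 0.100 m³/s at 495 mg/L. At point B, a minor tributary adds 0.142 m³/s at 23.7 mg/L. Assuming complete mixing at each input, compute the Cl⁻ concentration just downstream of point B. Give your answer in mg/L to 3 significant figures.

After input A: C = (39·50.6 + 0.1·495) / 39.1 = 51.74 mg/L.
After input B: C = (39.1·51.74 + 0.142·23.7) / 39.24 = 51.64 mg/L.

51.6 mg/L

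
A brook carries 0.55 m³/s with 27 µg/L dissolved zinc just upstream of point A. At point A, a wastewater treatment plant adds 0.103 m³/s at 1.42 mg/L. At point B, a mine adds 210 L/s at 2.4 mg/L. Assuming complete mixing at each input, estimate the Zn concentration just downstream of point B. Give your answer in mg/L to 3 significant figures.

27 µg/L = 0.027 mg/L.
After input A: C = (0.55·0.027 + 0.103·1.42) / 0.653 = 0.2467 mg/L.
210 L/s = 0.21 m³/s.
After input B: C = (0.653·0.2467 + 0.21·2.4) / 0.863 = 0.7707 mg/L.

0.771 mg/L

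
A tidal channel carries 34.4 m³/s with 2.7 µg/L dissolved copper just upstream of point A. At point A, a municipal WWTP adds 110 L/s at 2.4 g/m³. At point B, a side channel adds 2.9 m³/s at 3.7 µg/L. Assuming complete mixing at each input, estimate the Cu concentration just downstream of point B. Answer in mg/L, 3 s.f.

0.00983 mg/L

2.7 µg/L = 0.0027 mg/L.
110 L/s = 0.11 m³/s.
After input A: C = (34.4·0.0027 + 0.11·2.4) / 34.51 = 0.01034 mg/L.
3.7 µg/L = 0.0037 mg/L.
After input B: C = (34.51·0.01034 + 2.9·0.0037) / 37.41 = 0.009827 mg/L.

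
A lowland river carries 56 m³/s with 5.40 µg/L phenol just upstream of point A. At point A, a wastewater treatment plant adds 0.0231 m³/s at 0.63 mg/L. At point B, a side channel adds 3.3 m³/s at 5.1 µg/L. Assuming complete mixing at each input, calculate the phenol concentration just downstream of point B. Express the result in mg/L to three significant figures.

0.00563 mg/L

5.40 µg/L = 0.0054 mg/L.
After input A: C = (56·0.0054 + 0.0231·0.63) / 56.02 = 0.005658 mg/L.
5.1 µg/L = 0.0051 mg/L.
After input B: C = (56.02·0.005658 + 3.3·0.0051) / 59.32 = 0.005627 mg/L.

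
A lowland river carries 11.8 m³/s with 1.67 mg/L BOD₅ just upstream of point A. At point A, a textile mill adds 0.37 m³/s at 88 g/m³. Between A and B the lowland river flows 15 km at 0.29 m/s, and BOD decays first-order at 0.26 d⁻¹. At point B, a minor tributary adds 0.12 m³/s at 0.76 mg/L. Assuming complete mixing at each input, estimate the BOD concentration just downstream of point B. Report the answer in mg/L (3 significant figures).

3.65 mg/L

After input A: C = (11.8·1.67 + 0.37·88) / 12.17 = 4.295 mg/L.
Over the 15 km reach to input B (t = 5.172e+04 s = 0.5987 d), decay gives C = 4.295·exp(−0.26·0.5987) = 3.676 mg/L.
After input B: C = (12.17·3.676 + 0.12·0.76) / 12.29 = 3.647 mg/L.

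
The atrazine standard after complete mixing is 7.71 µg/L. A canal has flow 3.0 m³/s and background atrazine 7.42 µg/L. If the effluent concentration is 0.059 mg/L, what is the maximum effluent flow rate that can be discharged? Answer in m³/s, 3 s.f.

7.42 µg/L = 0.00742 mg/L.
7.71 µg/L = 0.00771 mg/L.
Mass balance at complete mixing: C_std·(Q_w + Q_r) = Q_w·C_e + Q_r·C_b.
Rearranging, Q_w = Q_r·(C_std − C_b)/(C_e − C_std) = 3.0·(0.00771 − 0.00742) / (0.059 − 0.00771) = 0.01696 m³/s.

0.0170 m³/s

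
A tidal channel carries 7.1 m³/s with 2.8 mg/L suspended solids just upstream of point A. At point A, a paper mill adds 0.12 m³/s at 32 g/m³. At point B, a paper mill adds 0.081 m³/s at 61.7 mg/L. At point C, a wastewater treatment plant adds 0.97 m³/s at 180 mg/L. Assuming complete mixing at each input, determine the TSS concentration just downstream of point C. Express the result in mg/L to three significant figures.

After input A: C = (7.1·2.8 + 0.12·32) / 7.22 = 3.285 mg/L.
After input B: C = (7.22·3.285 + 0.081·61.7) / 7.301 = 3.933 mg/L.
After input C: C = (7.301·3.933 + 0.97·180) / 8.271 = 24.58 mg/L.

24.6 mg/L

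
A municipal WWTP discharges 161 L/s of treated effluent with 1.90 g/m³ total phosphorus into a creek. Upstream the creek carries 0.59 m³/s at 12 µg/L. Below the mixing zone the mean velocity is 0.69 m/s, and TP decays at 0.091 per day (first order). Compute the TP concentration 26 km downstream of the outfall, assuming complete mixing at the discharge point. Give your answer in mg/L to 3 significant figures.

161 L/s = 0.161 m³/s.
12 µg/L = 0.012 mg/L.
After complete mixing, C₀ = (0.161·1.9 + 0.59·0.012) / 0.751 = 0.4168 mg/L.
Travel time t = 2.6e+04 m / 0.69 m/s = 3.768e+04 s = 0.4361 d.
C = 0.4168·exp(−0.091·0.4361) = 0.4168·0.9611 = 0.4005 mg/L.

0.401 mg/L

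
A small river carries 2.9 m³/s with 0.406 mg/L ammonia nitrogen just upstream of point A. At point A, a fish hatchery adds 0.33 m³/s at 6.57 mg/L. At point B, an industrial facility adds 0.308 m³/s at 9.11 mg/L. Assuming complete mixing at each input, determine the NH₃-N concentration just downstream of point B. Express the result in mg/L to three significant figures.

1.74 mg/L

After input A: C = (2.9·0.406 + 0.33·6.57) / 3.23 = 1.036 mg/L.
After input B: C = (3.23·1.036 + 0.308·9.11) / 3.538 = 1.739 mg/L.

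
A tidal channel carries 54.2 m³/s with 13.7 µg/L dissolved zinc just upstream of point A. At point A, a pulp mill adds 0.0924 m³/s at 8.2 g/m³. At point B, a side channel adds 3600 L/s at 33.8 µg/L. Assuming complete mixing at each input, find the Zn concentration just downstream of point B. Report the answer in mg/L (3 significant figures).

13.7 µg/L = 0.0137 mg/L.
After input A: C = (54.2·0.0137 + 0.0924·8.2) / 54.29 = 0.02763 mg/L.
3600 L/s = 3.6 m³/s.
33.8 µg/L = 0.0338 mg/L.
After input B: C = (54.29·0.02763 + 3.6·0.0338) / 57.89 = 0.02802 mg/L.

0.0280 mg/L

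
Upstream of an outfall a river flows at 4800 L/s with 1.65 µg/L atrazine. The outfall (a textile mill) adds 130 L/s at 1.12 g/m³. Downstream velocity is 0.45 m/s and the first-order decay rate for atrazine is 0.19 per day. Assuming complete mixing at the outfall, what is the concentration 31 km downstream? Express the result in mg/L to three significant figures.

0.0268 mg/L

130 L/s = 0.13 m³/s.
4800 L/s = 4.8 m³/s.
1.65 µg/L = 0.00165 mg/L.
After complete mixing, C₀ = (0.13·1.12 + 4.8·0.00165) / 4.93 = 0.03114 mg/L.
Travel time t = 3.1e+04 m / 0.45 m/s = 6.889e+04 s = 0.7973 d.
C = 0.03114·exp(−0.19·0.7973) = 0.03114·0.8594 = 0.02676 mg/L.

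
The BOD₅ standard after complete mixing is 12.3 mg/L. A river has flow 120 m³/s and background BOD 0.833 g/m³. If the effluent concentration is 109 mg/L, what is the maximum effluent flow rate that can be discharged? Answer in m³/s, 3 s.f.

14.2 m³/s

Mass balance at complete mixing: C_std·(Q_w + Q_r) = Q_w·C_e + Q_r·C_b.
Rearranging, Q_w = Q_r·(C_std − C_b)/(C_e − C_std) = 120·(12.3 − 0.833) / (109 − 12.3) = 14.23 m³/s.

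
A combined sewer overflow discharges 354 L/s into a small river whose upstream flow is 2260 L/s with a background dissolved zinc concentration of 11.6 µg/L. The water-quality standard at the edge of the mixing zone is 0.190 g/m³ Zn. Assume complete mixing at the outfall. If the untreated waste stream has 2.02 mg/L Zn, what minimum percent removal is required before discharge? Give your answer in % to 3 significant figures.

34.2 %

354 L/s = 0.354 m³/s.
2260 L/s = 2.26 m³/s.
11.6 µg/L = 0.0116 mg/L.
Mass balance: 0.19·2.614 = 0.354·Cₑ + 2.26·0.0116.
Cₑ = (0.4967 − 0.02622) / 0.354 = 1.329 mg/L.
Required removal = 1 − 1.329/2.02 = 34.21 %.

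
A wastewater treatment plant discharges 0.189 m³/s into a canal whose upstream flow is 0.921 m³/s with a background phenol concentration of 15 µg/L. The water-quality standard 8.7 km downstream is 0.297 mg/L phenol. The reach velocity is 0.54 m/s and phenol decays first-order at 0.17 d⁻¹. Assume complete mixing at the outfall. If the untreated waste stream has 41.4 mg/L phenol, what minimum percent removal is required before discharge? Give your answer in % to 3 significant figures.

95.8 %

15 µg/L = 0.015 mg/L.
Travel time to the compliance point: t = 8700/0.54 = 1.611e+04 s = 0.1865 d; decay factor exp(−0.17·0.1865) = 0.9688.
So the concentration just after mixing may be at most 0.297/0.9688 = 0.3066 mg/L.
Mass balance: 0.3066·1.11 = 0.189·Cₑ + 0.921·0.015.
Cₑ = (0.3403 − 0.01382) / 0.189 = 1.727 mg/L.
Required removal = 1 − 1.727/41.4 = 95.83 %.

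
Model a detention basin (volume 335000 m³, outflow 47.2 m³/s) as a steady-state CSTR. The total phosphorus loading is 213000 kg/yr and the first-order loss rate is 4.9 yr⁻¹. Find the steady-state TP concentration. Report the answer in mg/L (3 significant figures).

Outflow Q = 47.2 m³/s × 3.156e+07 s/yr = 1.49e+09 m³/yr.
Steady-state CSTR mass balance: W = Q·C + k·V·C, so C = W/(Q + kV).
Q + kV = 1.49e+09 + 4.9·335000 = 1.491e+09 m³/yr.
C = 213000/1.491e+09 = 0.0001428 kg/m³ = 0.1428 mg/L.

0.143 mg/L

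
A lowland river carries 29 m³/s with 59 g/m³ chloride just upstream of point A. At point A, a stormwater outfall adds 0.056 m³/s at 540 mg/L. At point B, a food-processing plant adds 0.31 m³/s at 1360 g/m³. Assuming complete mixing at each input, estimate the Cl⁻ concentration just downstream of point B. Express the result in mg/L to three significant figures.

After input A: C = (29·59 + 0.056·540) / 29.06 = 59.93 mg/L.
After input B: C = (29.06·59.93 + 0.31·1360) / 29.37 = 73.65 mg/L.

73.7 mg/L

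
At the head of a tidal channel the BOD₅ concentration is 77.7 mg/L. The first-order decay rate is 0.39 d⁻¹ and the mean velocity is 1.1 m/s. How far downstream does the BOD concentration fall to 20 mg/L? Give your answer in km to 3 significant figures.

From C = C₀·e^(−kt), t = ln(C₀/C)/k = ln(77.7/20)/0.39 = 1.357/0.39 = 3.48 d.
Distance = v·t = 1.1 m/s × 3.007e+05 s = 3.307e+05 m = 330.7 km.

331 km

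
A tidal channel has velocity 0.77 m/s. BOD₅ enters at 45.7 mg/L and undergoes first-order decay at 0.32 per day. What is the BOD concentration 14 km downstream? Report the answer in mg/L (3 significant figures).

42.7 mg/L

Travel time t = 14 km / 0.77 m/s = 1.4e+04/0.77 = 1.818e+04 s = 0.2104 d.
First-order decay: C = 45.7·exp(−0.32·0.2104) = 45.7·0.9349 = 42.72 mg/L.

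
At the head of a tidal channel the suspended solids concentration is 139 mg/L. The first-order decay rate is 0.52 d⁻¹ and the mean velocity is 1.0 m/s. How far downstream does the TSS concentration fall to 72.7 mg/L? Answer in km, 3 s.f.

From C = C₀·e^(−kt), t = ln(C₀/C)/k = ln(139/72.7)/0.52 = 0.6481/0.52 = 1.246 d.
Distance = v·t = 1.0 m/s × 1.077e+05 s = 1.077e+05 m = 107.7 km.

108 km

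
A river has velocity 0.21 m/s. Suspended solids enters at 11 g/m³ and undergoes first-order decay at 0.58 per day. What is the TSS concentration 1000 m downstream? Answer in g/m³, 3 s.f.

10.7 g/m³

Travel time t = 1000 m / 0.21 m/s = 1000/0.21 = 4762 s = 0.05511 d.
First-order decay: C = 11·exp(−0.58·0.05511) = 11·0.9685 = 10.65 g/m³.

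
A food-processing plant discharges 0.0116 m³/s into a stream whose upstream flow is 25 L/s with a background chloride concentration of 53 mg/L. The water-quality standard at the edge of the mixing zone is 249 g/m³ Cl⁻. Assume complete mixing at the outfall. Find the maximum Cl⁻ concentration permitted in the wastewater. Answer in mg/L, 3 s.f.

25 L/s = 0.025 m³/s.
Mass balance: 249·0.0366 = 0.0116·Cₑ + 0.025·53.
Cₑ = (9.113 − 1.325) / 0.0116 = 671.4 mg/L.

671 mg/L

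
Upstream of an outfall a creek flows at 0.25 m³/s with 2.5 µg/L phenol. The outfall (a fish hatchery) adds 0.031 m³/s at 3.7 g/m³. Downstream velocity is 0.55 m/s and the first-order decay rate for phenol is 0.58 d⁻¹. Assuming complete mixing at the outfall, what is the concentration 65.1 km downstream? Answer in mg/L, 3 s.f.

0.185 mg/L

2.5 µg/L = 0.0025 mg/L.
After complete mixing, C₀ = (0.031·3.7 + 0.25·0.0025) / 0.281 = 0.4104 mg/L.
Travel time t = 6.51e+04 m / 0.55 m/s = 1.184e+05 s = 1.37 d.
C = 0.4104·exp(−0.58·1.37) = 0.4104·0.4518 = 0.1854 mg/L.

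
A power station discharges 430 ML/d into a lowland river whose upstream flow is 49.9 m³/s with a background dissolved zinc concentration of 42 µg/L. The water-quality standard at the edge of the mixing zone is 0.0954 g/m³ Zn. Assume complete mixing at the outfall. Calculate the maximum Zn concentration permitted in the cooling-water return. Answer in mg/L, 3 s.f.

0.631 mg/L

430 ML/d = 4.977 m³/s.
42 µg/L = 0.042 mg/L.
Mass balance: 0.0954·54.88 = 4.977·Cₑ + 49.9·0.042.
Cₑ = (5.235 − 2.096) / 4.977 = 0.6308 mg/L.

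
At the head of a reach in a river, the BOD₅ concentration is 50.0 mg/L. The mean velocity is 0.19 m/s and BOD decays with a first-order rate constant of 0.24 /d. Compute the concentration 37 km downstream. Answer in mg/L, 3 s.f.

Travel time t = 37 km / 0.19 m/s = 3.7e+04/0.19 = 1.947e+05 s = 2.254 d.
First-order decay: C = 50.0·exp(−0.24·2.254) = 50.0·0.5822 = 29.11 mg/L.

29.1 mg/L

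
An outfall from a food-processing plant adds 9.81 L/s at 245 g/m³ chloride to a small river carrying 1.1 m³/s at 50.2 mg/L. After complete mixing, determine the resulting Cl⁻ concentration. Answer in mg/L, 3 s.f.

9.81 L/s = 0.00981 m³/s.
By mass balance at complete mixing, C = (0.00981·245 + 1.1·50.2) / (0.00981 + 1.1) = 57.62/1.11 = 51.92 mg/L.

51.9 mg/L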